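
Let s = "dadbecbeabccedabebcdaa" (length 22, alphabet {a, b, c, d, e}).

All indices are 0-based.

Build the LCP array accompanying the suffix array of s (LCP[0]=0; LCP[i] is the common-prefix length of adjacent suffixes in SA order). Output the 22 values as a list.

[0, 1, 1, 2, 1, 0, 2, 1, 2, 2, 0, 1, 1, 1, 0, 2, 2, 1, 0, 1, 1, 1]

rank→(start, suffix):
  0 → (21, 'a')
  1 → (20, 'aa')
  2 → (8, 'abccedabebcdaa')
  3 → (14, 'abebcdaa')
  4 → (1, 'adbecbeabccedabebcdaa')
  5 → (9, 'bccedabebcdaa')
  6 → (17, 'bcdaa')
  7 → (6, 'beabccedabebcdaa')
  8 → (15, 'bebcdaa')
  9 → (3, 'becbeabccedabebcdaa')
  10 → (5, 'cbeabccedabebcdaa')
  11 → (10, 'ccedabebcdaa')
  12 → (18, 'cdaa')
  13 → (11, 'cedabebcdaa')
  14 → (19, 'daa')
  15 → (13, 'dabebcdaa')
  16 → (0, 'dadbecbeabccedabebcdaa')
  17 → (2, 'dbecbeabccedabebcdaa')
  18 → (7, 'eabccedabebcdaa')
  19 → (16, 'ebcdaa')
  20 → (4, 'ecbeabccedabebcdaa')
  21 → (12, 'edabebcdaa')

SA = [21, 20, 8, 14, 1, 9, 17, 6, 15, 3, 5, 10, 18, 11, 19, 13, 0, 2, 7, 16, 4, 12]
i: (SA[i-1],SA[i]) lcp shared
  1: (21,20) 1 'a'
  2: (20,8) 1 'a'
  3: (8,14) 2 'ab'
  4: (14,1) 1 'a'
  5: (1,9) 0 ''
  6: (9,17) 2 'bc'
  7: (17,6) 1 'b'
  8: (6,15) 2 'be'
  9: (15,3) 2 'be'
  10: (3,5) 0 ''
  11: (5,10) 1 'c'
  12: (10,18) 1 'c'
  13: (18,11) 1 'c'
  14: (11,19) 0 ''
  15: (19,13) 2 'da'
  16: (13,0) 2 'da'
  17: (0,2) 1 'd'
  18: (2,7) 0 ''
  19: (7,16) 1 'e'
  20: (16,4) 1 'e'
  21: (4,12) 1 'e'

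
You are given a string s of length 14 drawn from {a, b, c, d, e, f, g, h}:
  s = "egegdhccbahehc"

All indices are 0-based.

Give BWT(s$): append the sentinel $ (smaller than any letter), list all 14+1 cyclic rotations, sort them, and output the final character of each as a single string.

cbchchgg$heeeda

rank  rotation         last
    0  $egegdhccbahehc  c
    1  ahehc$egegdhccb  b
    2  bahehc$egegdhcc  c
    3  c$egegdhccbaheh  h
    4  cbahehc$egegdhc  c
    5  ccbahehc$egegdh  h
    6  dhccbahehc$egeg  g
    7  egdhccbahehc$eg  g
    8  egegdhccbahehc$  $
    9  ehc$egegdhccbah  h
   10  gdhccbahehc$ege  e
   11  gegdhccbahehc$e  e
   12  hc$egegdhccbahe  e
   13  hccbahehc$egegd  d
   14  hehc$egegdhccba  a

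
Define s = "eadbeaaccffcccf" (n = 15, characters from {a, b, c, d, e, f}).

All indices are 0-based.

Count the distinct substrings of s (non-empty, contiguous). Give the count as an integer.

rank | idx | suffix
   0 |   5 | aaccffcccf
   1 |   6 | accffcccf
   2 |   1 | adbeaaccffcccf
   3 |   3 | beaaccffcccf
   4 |  11 | cccf
   5 |  12 | ccf
   6 |   7 | ccffcccf
   7 |  13 | cf
   8 |   8 | cffcccf
   9 |   2 | dbeaaccffcccf
  10 |   4 | eaaccffcccf
  11 |   0 | eadbeaaccffcccf
  12 |  14 | f
  13 |  10 | fcccf
  14 |   9 | ffcccf

SA = [5, 6, 1, 3, 11, 12, 7, 13, 8, 2, 4, 0, 14, 10, 9]
rank  pair      lcp
   1  s[5:],s[6:]  1  'a'
   2  s[6:],s[1:]  1  'a'
   3  s[1:],s[3:]  0  ''
   4  s[3:],s[11:]  0  ''
   5  s[11:],s[12:]  2  'cc'
   6  s[12:],s[7:]  3  'ccf'
   7  s[7:],s[13:]  1  'c'
   8  s[13:],s[8:]  2  'cf'
   9  s[8:],s[2:]  0  ''
  10  s[2:],s[4:]  0  ''
  11  s[4:],s[0:]  2  'ea'
  12  s[0:],s[14:]  0  ''
  13  s[14:],s[10:]  1  'f'
  14  s[10:],s[9:]  1  'f'

n(n+1)/2 = 15·16/2 = 120
Σ LCP = 0 + 1 + 1 + 0 + 0 + 2 + 3 + 1 + 2 + 0 + 0 + 2 + 0 + 1 + 1 = 14
distinct = 120 − 14 = 106

106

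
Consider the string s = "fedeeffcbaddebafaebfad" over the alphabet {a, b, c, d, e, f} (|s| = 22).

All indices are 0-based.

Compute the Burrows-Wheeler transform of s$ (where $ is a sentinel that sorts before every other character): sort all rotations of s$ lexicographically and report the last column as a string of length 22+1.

rank  rotation                 last
    0  $fedeeffcbaddebafaebfad  d
    1  ad$fedeeffcbaddebafaebf  f
    2  addebafaebfad$fedeeffcb  b
    3  aebfad$fedeeffcbaddebaf  f
    4  afaebfad$fedeeffcbaddeb  b
    5  baddebafaebfad$fedeeffc  c
    6  bafaebfad$fedeeffcbadde  e
    7  bfad$fedeeffcbaddebafae  e
    8  cbaddebafaebfad$fedeeff  f
    9  d$fedeeffcbaddebafaebfa  a
   10  ddebafaebfad$fedeeffcba  a
   11  debafaebfad$fedeeffcbad  d
   12  deeffcbaddebafaebfad$fe  e
   13  ebafaebfad$fedeeffcbadd  d
   14  ebfad$fedeeffcbaddebafa  a
   15  edeeffcbaddebafaebfad$f  f
   16  eeffcbaddebafaebfad$fed  d
   17  effcbaddebafaebfad$fede  e
   18  fad$fedeeffcbaddebafaeb  b
   19  faebfad$fedeeffcbaddeba  a
   20  fcbaddebafaebfad$fedeef  f
   21  fedeeffcbaddebafaebfad$  $
   22  ffcbaddebafaebfad$fedee  e

dfbfbceefaadedafdebaf$e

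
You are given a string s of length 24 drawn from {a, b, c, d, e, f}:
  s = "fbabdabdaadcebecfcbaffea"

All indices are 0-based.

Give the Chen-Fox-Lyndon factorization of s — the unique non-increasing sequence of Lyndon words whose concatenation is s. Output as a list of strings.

["f", "b", "abd", "abd", "aadcebecfcbaffe", "a"]

emit factor 1: 'f' (i=0, period=1)
emit factor 2: 'b' (i=1, period=1)
emit factor 3: 'abd' (i=2, period=3)
emit factor 4: 'abd' (i=5, period=3)
emit factor 5: 'aadcebecfcbaffe' (i=8, period=15)
emit factor 6: 'a' (i=23, period=1)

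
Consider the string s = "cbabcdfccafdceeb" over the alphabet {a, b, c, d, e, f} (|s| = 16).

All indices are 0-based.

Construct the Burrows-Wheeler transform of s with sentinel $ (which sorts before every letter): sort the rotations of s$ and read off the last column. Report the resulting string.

rank  rotation           last
    0  $cbabcdfccafdceeb  b
    1  abcdfccafdceeb$cb  b
    2  afdceeb$cbabcdfcc  c
    3  b$cbabcdfccafdcee  e
    4  babcdfccafdceeb$c  c
    5  bcdfccafdceeb$cba  a
    6  cafdceeb$cbabcdfc  c
    7  cbabcdfccafdceeb$  $
    8  ccafdceeb$cbabcdf  f
    9  cdfccafdceeb$cbab  b
   10  ceeb$cbabcdfccafd  d
   11  dceeb$cbabcdfccaf  f
   12  dfccafdceeb$cbabc  c
   13  eb$cbabcdfccafdce  e
   14  eeb$cbabcdfccafdc  c
   15  fccafdceeb$cbabcd  d
   16  fdceeb$cbabcdfcca  a

bbcecac$fbdfcecda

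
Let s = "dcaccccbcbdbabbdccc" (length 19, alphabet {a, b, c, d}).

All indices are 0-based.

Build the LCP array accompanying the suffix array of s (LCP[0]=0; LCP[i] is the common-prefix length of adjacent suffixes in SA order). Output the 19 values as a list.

[0, 1, 0, 1, 1, 1, 2, 0, 1, 1, 2, 1, 2, 2, 3, 3, 0, 1, 2]

rank→(start, suffix):
  0 → (12, 'abbdccc')
  1 → (2, 'accccbcbdbabbdccc')
  2 → (11, 'babbdccc')
  3 → (13, 'bbdccc')
  4 → (7, 'bcbdbabbdccc')
  5 → (9, 'bdbabbdccc')
  6 → (14, 'bdccc')
  7 → (18, 'c')
  8 → (1, 'caccccbcbdbabbdccc')
  9 → (6, 'cbcbdbabbdccc')
  10 → (8, 'cbdbabbdccc')
  11 → (17, 'cc')
  12 → (5, 'ccbcbdbabbdccc')
  13 → (16, 'ccc')
  14 → (4, 'cccbcbdbabbdccc')
  15 → (3, 'ccccbcbdbabbdccc')
  16 → (10, 'dbabbdccc')
  17 → (0, 'dcaccccbcbdbabbdccc')
  18 → (15, 'dccc')

SA = [12, 2, 11, 13, 7, 9, 14, 18, 1, 6, 8, 17, 5, 16, 4, 3, 10, 0, 15]
[i] adj suffixes → lcp
  [1] 12/2 → 1 ('a')
  [2] 2/11 → 0 ('')
  [3] 11/13 → 1 ('b')
  [4] 13/7 → 1 ('b')
  [5] 7/9 → 1 ('b')
  [6] 9/14 → 2 ('bd')
  [7] 14/18 → 0 ('')
  [8] 18/1 → 1 ('c')
  [9] 1/6 → 1 ('c')
  [10] 6/8 → 2 ('cb')
  [11] 8/17 → 1 ('c')
  [12] 17/5 → 2 ('cc')
  [13] 5/16 → 2 ('cc')
  [14] 16/4 → 3 ('ccc')
  [15] 4/3 → 3 ('ccc')
  [16] 3/10 → 0 ('')
  [17] 10/0 → 1 ('d')
  [18] 0/15 → 2 ('dc')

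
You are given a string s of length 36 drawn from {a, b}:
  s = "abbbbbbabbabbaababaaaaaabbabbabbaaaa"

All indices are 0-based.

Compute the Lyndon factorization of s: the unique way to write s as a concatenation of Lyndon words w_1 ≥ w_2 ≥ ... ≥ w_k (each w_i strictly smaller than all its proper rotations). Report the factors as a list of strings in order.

emit factor 1: 'abbbbbb' (i=0, period=7)
emit factor 2: 'abb' (i=7, period=3)
emit factor 3: 'abb' (i=10, period=3)
emit factor 4: 'aabab' (i=13, period=5)
emit factor 5: 'aaaaaabbabbabb' (i=18, period=14)
emit factor 6: 'a' (i=32, period=1)
emit factor 7: 'a' (i=33, period=1)
emit factor 8: 'a' (i=34, period=1)
emit factor 9: 'a' (i=35, period=1)

["abbbbbb", "abb", "abb", "aabab", "aaaaaabbabbabb", "a", "a", "a", "a"]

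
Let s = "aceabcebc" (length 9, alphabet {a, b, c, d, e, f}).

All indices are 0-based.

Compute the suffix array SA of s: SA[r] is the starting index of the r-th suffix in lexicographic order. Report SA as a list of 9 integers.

[3, 0, 7, 4, 8, 1, 5, 2, 6]

rank→(start, suffix):
  0 → (3, 'abcebc')
  1 → (0, 'aceabcebc')
  2 → (7, 'bc')
  3 → (4, 'bcebc')
  4 → (8, 'c')
  5 → (1, 'ceabcebc')
  6 → (5, 'cebc')
  7 → (2, 'eabcebc')
  8 → (6, 'ebc')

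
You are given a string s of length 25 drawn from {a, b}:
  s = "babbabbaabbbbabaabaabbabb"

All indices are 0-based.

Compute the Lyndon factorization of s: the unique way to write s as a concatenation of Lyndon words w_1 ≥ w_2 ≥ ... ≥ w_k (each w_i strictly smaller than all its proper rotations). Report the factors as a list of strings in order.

["b", "abb", "abb", "aabbbbab", "aabaabbabb"]

emit factor 1: 'b' (i=0, period=1)
emit factor 2: 'abb' (i=1, period=3)
emit factor 3: 'abb' (i=4, period=3)
emit factor 4: 'aabbbbab' (i=7, period=8)
emit factor 5: 'aabaabbabb' (i=15, period=10)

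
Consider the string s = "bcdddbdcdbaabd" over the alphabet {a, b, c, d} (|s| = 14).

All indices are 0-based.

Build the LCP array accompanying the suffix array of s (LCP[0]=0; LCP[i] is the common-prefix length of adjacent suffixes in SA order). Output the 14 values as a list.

rank | idx | suffix
   0 |  10 | aabd
   1 |  11 | abd
   2 |   9 | baabd
   3 |   0 | bcdddbdcdbaabd
   4 |  12 | bd
   5 |   5 | bdcdbaabd
   6 |   7 | cdbaabd
   7 |   1 | cdddbdcdbaabd
   8 |  13 | d
   9 |   8 | dbaabd
  10 |   4 | dbdcdbaabd
  11 |   6 | dcdbaabd
  12 |   3 | ddbdcdbaabd
  13 |   2 | dddbdcdbaabd

SA = [10, 11, 9, 0, 12, 5, 7, 1, 13, 8, 4, 6, 3, 2]
rank  pair      lcp
   1  s[10:],s[11:]  1  'a'
   2  s[11:],s[9:]  0  ''
   3  s[9:],s[0:]  1  'b'
   4  s[0:],s[12:]  1  'b'
   5  s[12:],s[5:]  2  'bd'
   6  s[5:],s[7:]  0  ''
   7  s[7:],s[1:]  2  'cd'
   8  s[1:],s[13:]  0  ''
   9  s[13:],s[8:]  1  'd'
  10  s[8:],s[4:]  2  'db'
  11  s[4:],s[6:]  1  'd'
  12  s[6:],s[3:]  1  'd'
  13  s[3:],s[2:]  2  'dd'

[0, 1, 0, 1, 1, 2, 0, 2, 0, 1, 2, 1, 1, 2]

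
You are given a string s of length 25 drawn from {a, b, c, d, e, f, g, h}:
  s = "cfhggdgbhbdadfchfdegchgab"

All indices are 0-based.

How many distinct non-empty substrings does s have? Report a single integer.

rank | idx | suffix
   0 |  23 | ab
   1 |  11 | adfchfdegchgab
   2 |  24 | b
   3 |   9 | bdadfchfdegchgab
   4 |   7 | bhbdadfchfdegchgab
   5 |   0 | cfhggdgbhbdadfchfdegchgab
   6 |  14 | chfdegchgab
   7 |  20 | chgab
   8 |  10 | dadfchfdegchgab
   9 |  17 | degchgab
  10 |  12 | dfchfdegchgab
  11 |   5 | dgbhbdadfchfdegchgab
  12 |  18 | egchgab
  13 |  13 | fchfdegchgab
  14 |  16 | fdegchgab
  15 |   1 | fhggdgbhbdadfchfdegchgab
  16 |  22 | gab
  17 |   6 | gbhbdadfchfdegchgab
  18 |  19 | gchgab
  19 |   4 | gdgbhbdadfchfdegchgab
  20 |   3 | ggdgbhbdadfchfdegchgab
  21 |   8 | hbdadfchfdegchgab
  22 |  15 | hfdegchgab
  23 |  21 | hgab
  24 |   2 | hggdgbhbdadfchfdegchgab

SA = [23, 11, 24, 9, 7, 0, 14, 20, 10, 17, 12, 5, 18, 13, 16, 1, 22, 6, 19, 4, 3, 8, 15, 21, 2]
rank  pair      lcp
   1  s[23:],s[11:]  1  'a'
   2  s[11:],s[24:]  0  ''
   3  s[24:],s[9:]  1  'b'
   4  s[9:],s[7:]  1  'b'
   5  s[7:],s[0:]  0  ''
   6  s[0:],s[14:]  1  'c'
   7  s[14:],s[20:]  2  'ch'
   8  s[20:],s[10:]  0  ''
   9  s[10:],s[17:]  1  'd'
  10  s[17:],s[12:]  1  'd'
  11  s[12:],s[5:]  1  'd'
  12  s[5:],s[18:]  0  ''
  13  s[18:],s[13:]  0  ''
  14  s[13:],s[16:]  1  'f'
  15  s[16:],s[1:]  1  'f'
  16  s[1:],s[22:]  0  ''
  17  s[22:],s[6:]  1  'g'
  18  s[6:],s[19:]  1  'g'
  19  s[19:],s[4:]  1  'g'
  20  s[4:],s[3:]  1  'g'
  21  s[3:],s[8:]  0  ''
  22  s[8:],s[15:]  1  'h'
  23  s[15:],s[21:]  1  'h'
  24  s[21:],s[2:]  2  'hg'

n(n+1)/2 = 25·26/2 = 325
Σ LCP = 0 + 1 + 0 + 1 + 1 + 0 + 1 + 2 + 0 + 1 + 1 + 1 + 0 + 0 + 1 + 1 + 0 + 1 + 1 + 1 + 1 + 0 + 1 + 1 + 2 = 19
distinct = 325 − 19 = 306

306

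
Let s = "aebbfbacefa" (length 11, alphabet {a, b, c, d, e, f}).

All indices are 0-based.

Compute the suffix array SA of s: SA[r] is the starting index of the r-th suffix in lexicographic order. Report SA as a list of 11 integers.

rank | idx | suffix
   0 |  10 | a
   1 |   6 | acefa
   2 |   0 | aebbfbacefa
   3 |   5 | bacefa
   4 |   2 | bbfbacefa
   5 |   3 | bfbacefa
   6 |   7 | cefa
   7 |   1 | ebbfbacefa
   8 |   8 | efa
   9 |   9 | fa
  10 |   4 | fbacefa

[10, 6, 0, 5, 2, 3, 7, 1, 8, 9, 4]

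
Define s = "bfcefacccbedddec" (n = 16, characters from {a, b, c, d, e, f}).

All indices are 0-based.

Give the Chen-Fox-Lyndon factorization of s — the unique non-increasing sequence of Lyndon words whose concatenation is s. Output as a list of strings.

emit factor 1: 'bfcef' (i=0, period=5)
emit factor 2: 'acccbedddec' (i=5, period=11)

["bfcef", "acccbedddec"]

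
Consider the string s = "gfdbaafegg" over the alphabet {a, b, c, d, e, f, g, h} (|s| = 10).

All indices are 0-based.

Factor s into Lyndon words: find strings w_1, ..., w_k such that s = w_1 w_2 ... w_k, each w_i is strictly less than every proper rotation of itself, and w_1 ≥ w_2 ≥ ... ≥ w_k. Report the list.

emit factor 1: 'g' (i=0, period=1)
emit factor 2: 'f' (i=1, period=1)
emit factor 3: 'd' (i=2, period=1)
emit factor 4: 'b' (i=3, period=1)
emit factor 5: 'aafegg' (i=4, period=6)

["g", "f", "d", "b", "aafegg"]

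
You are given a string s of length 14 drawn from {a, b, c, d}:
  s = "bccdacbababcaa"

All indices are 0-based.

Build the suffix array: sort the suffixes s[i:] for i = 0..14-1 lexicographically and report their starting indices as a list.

[13, 12, 7, 9, 4, 6, 8, 10, 0, 11, 5, 1, 2, 3]

rank | idx | suffix
   0 |  13 | a
   1 |  12 | aa
   2 |   7 | ababcaa
   3 |   9 | abcaa
   4 |   4 | acbababcaa
   5 |   6 | bababcaa
   6 |   8 | babcaa
   7 |  10 | bcaa
   8 |   0 | bccdacbababcaa
   9 |  11 | caa
  10 |   5 | cbababcaa
  11 |   1 | ccdacbababcaa
  12 |   2 | cdacbababcaa
  13 |   3 | dacbababcaa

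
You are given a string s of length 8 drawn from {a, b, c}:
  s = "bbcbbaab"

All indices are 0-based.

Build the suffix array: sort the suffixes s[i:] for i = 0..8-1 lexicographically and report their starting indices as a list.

sorted suffixes:
  #0 SA[0]=5  'aab'
  #1 SA[1]=6  'ab'
  #2 SA[2]=7  'b'
  #3 SA[3]=4  'baab'
  #4 SA[4]=3  'bbaab'
  #5 SA[5]=0  'bbcbbaab'
  #6 SA[6]=1  'bcbbaab'
  #7 SA[7]=2  'cbbaab'

[5, 6, 7, 4, 3, 0, 1, 2]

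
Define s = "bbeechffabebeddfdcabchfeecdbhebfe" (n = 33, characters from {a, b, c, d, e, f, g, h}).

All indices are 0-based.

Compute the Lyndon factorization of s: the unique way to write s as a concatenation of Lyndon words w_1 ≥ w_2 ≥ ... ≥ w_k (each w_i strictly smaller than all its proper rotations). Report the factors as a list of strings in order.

["bbeechff", "abebeddfdc", "abchfeecdbhebfe"]

emit factor 1: 'bbeechff' (i=0, period=8)
emit factor 2: 'abebeddfdc' (i=8, period=10)
emit factor 3: 'abchfeecdbhebfe' (i=18, period=15)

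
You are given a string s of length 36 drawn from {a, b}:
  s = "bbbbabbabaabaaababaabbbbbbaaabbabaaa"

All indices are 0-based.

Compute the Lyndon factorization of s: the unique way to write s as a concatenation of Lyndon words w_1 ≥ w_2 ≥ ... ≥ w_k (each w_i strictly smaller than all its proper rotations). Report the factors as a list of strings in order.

["b", "b", "b", "b", "abb", "ab", "aab", "aaababaabbbbbbaaabbab", "a", "a", "a"]

emit factor 1: 'b' (i=0, period=1)
emit factor 2: 'b' (i=1, period=1)
emit factor 3: 'b' (i=2, period=1)
emit factor 4: 'b' (i=3, period=1)
emit factor 5: 'abb' (i=4, period=3)
emit factor 6: 'ab' (i=7, period=2)
emit factor 7: 'aab' (i=9, period=3)
emit factor 8: 'aaababaabbbbbbaaabbab' (i=12, period=21)
emit factor 9: 'a' (i=33, period=1)
emit factor 10: 'a' (i=34, period=1)
emit factor 11: 'a' (i=35, period=1)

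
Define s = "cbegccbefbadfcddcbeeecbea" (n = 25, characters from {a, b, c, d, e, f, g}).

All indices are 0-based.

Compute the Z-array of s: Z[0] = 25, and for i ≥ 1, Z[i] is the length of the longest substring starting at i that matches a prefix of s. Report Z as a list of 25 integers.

Z[0]=25
i=1: i≥r, start 0; Z[1]=0
i=2: i≥r, start 0; Z[2]=0
i=3: i≥r, start 0; Z[3]=0
i=4: i≥r, start 0; Z[4]=1 scan→box=[4,5)
i=5: i≥r, start 0; Z[5]=3 scan→box=[5,8)
i=6: min(r-i=2, Z[1]=0)=0; Z[6]=0
i=7: min(r-i=1, Z[2]=0)=0; Z[7]=0
i=8: i≥r, start 0; Z[8]=0
i=9: i≥r, start 0; Z[9]=0
i=10: i≥r, start 0; Z[10]=0
i=11: i≥r, start 0; Z[11]=0
i=12: i≥r, start 0; Z[12]=0
i=13: i≥r, start 0; Z[13]=1 scan→box=[13,14)
i=14: i≥r, start 0; Z[14]=0
i=15: i≥r, start 0; Z[15]=0
i=16: i≥r, start 0; Z[16]=3 scan→box=[16,19)
i=17: min(r-i=2, Z[1]=0)=0; Z[17]=0
i=18: min(r-i=1, Z[2]=0)=0; Z[18]=0
i=19: i≥r, start 0; Z[19]=0
i=20: i≥r, start 0; Z[20]=0
i=21: i≥r, start 0; Z[21]=3 scan→box=[21,24)
i=22: min(r-i=2, Z[1]=0)=0; Z[22]=0
i=23: min(r-i=1, Z[2]=0)=0; Z[23]=0
i=24: i≥r, start 0; Z[24]=0

[25, 0, 0, 0, 1, 3, 0, 0, 0, 0, 0, 0, 0, 1, 0, 0, 3, 0, 0, 0, 0, 3, 0, 0, 0]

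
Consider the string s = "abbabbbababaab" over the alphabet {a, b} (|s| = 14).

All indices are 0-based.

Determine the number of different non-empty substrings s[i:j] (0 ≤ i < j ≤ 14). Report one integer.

rank | idx | suffix
   0 |  11 | aab
   1 |  12 | ab
   2 |   9 | abaab
   3 |   7 | ababaab
   4 |   0 | abbabbbababaab
   5 |   3 | abbbababaab
   6 |  13 | b
   7 |  10 | baab
   8 |   8 | babaab
   9 |   6 | bababaab
  10 |   2 | babbbababaab
  11 |   5 | bbababaab
  12 |   1 | bbabbbababaab
  13 |   4 | bbbababaab

SA = [11, 12, 9, 7, 0, 3, 13, 10, 8, 6, 2, 5, 1, 4]
i: (SA[i-1],SA[i]) lcp shared
  1: (11,12) 1 'a'
  2: (12,9) 2 'ab'
  3: (9,7) 3 'aba'
  4: (7,0) 2 'ab'
  5: (0,3) 3 'abb'
  6: (3,13) 0 ''
  7: (13,10) 1 'b'
  8: (10,8) 2 'ba'
  9: (8,6) 4 'baba'
  10: (6,2) 3 'bab'
  11: (2,5) 1 'b'
  12: (5,1) 4 'bbab'
  13: (1,4) 2 'bb'

n(n+1)/2 = 14·15/2 = 105
Σ LCP = 0 + 1 + 2 + 3 + 2 + 3 + 0 + 1 + 2 + 4 + 3 + 1 + 4 + 2 = 28
distinct = 105 − 28 = 77

77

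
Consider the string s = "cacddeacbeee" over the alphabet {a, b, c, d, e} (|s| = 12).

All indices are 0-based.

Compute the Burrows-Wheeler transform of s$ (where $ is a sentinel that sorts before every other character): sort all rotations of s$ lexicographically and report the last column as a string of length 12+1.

eecc$aacdedeb

rank  rotation       last
    0  $cacddeacbeee  e
    1  acbeee$cacdde  e
    2  acddeacbeee$c  c
    3  beee$cacddeac  c
    4  cacddeacbeee$  $
    5  cbeee$cacddea  a
    6  cddeacbeee$ca  a
    7  ddeacbeee$cac  c
    8  deacbeee$cacd  d
    9  e$cacddeacbee  e
   10  eacbeee$cacdd  d
   11  ee$cacddeacbe  e
   12  eee$cacddeacb  b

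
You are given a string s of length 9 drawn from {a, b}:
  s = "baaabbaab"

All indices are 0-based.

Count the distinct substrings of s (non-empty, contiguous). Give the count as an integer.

sorted suffixes:
  #0 SA[0]=1  'aaabbaab'
  #1 SA[1]=6  'aab'
  #2 SA[2]=2  'aabbaab'
  #3 SA[3]=7  'ab'
  #4 SA[4]=3  'abbaab'
  #5 SA[5]=8  'b'
  #6 SA[6]=0  'baaabbaab'
  #7 SA[7]=5  'baab'
  #8 SA[8]=4  'bbaab'

SA = [1, 6, 2, 7, 3, 8, 0, 5, 4]
[i] adj suffixes → lcp
  [1] 1/6 → 2 ('aa')
  [2] 6/2 → 3 ('aab')
  [3] 2/7 → 1 ('a')
  [4] 7/3 → 2 ('ab')
  [5] 3/8 → 0 ('')
  [6] 8/0 → 1 ('b')
  [7] 0/5 → 3 ('baa')
  [8] 5/4 → 1 ('b')

n(n+1)/2 = 9·10/2 = 45
Σ LCP = 0 + 2 + 3 + 1 + 2 + 0 + 1 + 3 + 1 = 13
distinct = 45 − 13 = 32

32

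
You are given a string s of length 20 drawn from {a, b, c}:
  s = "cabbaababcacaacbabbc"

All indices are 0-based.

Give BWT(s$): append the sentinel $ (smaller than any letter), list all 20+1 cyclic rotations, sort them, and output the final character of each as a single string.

cbcacbbcabcaaababa$ba

rank  rotation               last
    0  $cabbaababcacaacbabbc  c
    1  aababcacaacbabbc$cabb  b
    2  aacbabbc$cabbaababcac  c
    3  ababcacaacbabbc$cabba  a
    4  abbaababcacaacbabbc$c  c
    5  abbc$cabbaababcacaacb  b
    6  abcacaacbabbc$cabbaab  b
    7  acaacbabbc$cabbaababc  c
    8  acbabbc$cabbaababcaca  a
    9  baababcacaacbabbc$cab  b
   10  babbc$cabbaababcacaac  c
   11  babcacaacbabbc$cabbaa  a
   12  bbaababcacaacbabbc$ca  a
   13  bbc$cabbaababcacaacba  a
   14  bc$cabbaababcacaacbab  b
   15  bcacaacbabbc$cabbaaba  a
   16  c$cabbaababcacaacbabb  b
   17  caacbabbc$cabbaababca  a
   18  cabbaababcacaacbabbc$  $
   19  cacaacbabbc$cabbaabab  b
   20  cbabbc$cabbaababcacaa  a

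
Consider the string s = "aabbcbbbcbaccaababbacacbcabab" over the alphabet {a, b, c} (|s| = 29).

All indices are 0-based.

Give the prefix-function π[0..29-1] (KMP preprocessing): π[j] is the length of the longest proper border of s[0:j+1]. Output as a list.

[0, 1, 0, 0, 0, 0, 0, 0, 0, 0, 1, 0, 0, 1, 2, 3, 1, 0, 0, 1, 0, 1, 0, 0, 0, 1, 0, 1, 0]

π[0] = 0
j=1 s[j]='a': π[1]=1 (border 'a')
j=2 s[j]='b': k: 1→0; π[2]=0 (border '')
j=3 s[j]='b': π[3]=0 (border '')
j=4 s[j]='c': π[4]=0 (border '')
j=5 s[j]='b': π[5]=0 (border '')
j=6 s[j]='b': π[6]=0 (border '')
j=7 s[j]='b': π[7]=0 (border '')
j=8 s[j]='c': π[8]=0 (border '')
j=9 s[j]='b': π[9]=0 (border '')
j=10 s[j]='a': π[10]=1 (border 'a')
j=11 s[j]='c': k: 1→0; π[11]=0 (border '')
j=12 s[j]='c': π[12]=0 (border '')
j=13 s[j]='a': π[13]=1 (border 'a')
j=14 s[j]='a': π[14]=2 (border 'aa')
j=15 s[j]='b': π[15]=3 (border 'aab')
j=16 s[j]='a': k: 3→0; π[16]=1 (border 'a')
j=17 s[j]='b': k: 1→0; π[17]=0 (border '')
j=18 s[j]='b': π[18]=0 (border '')
j=19 s[j]='a': π[19]=1 (border 'a')
j=20 s[j]='c': k: 1→0; π[20]=0 (border '')
j=21 s[j]='a': π[21]=1 (border 'a')
j=22 s[j]='c': k: 1→0; π[22]=0 (border '')
j=23 s[j]='b': π[23]=0 (border '')
j=24 s[j]='c': π[24]=0 (border '')
j=25 s[j]='a': π[25]=1 (border 'a')
j=26 s[j]='b': k: 1→0; π[26]=0 (border '')
j=27 s[j]='a': π[27]=1 (border 'a')
j=28 s[j]='b': k: 1→0; π[28]=0 (border '')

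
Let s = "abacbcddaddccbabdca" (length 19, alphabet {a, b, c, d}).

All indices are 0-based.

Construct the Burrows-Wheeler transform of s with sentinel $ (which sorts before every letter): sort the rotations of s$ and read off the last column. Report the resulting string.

ac$bbdcacadcadbdbdca

rank  rotation              last
    0  $abacbcddaddccbabdca  a
    1  a$abacbcddaddccbabdc  c
    2  abacbcddaddccbabdca$  $
    3  abdca$abacbcddaddccb  b
    4  acbcddaddccbabdca$ab  b
    5  addccbabdca$abacbcdd  d
    6  babdca$abacbcddaddcc  c
    7  bacbcddaddccbabdca$a  a
    8  bcddaddccbabdca$abac  c
    9  bdca$abacbcddaddccba  a
   10  ca$abacbcddaddccbabd  d
   11  cbabdca$abacbcddaddc  c
   12  cbcddaddccbabdca$aba  a
   13  ccbabdca$abacbcddadd  d
   14  cddaddccbabdca$abacb  b
   15  daddccbabdca$abacbcd  d
   16  dca$abacbcddaddccbab  b
   17  dccbabdca$abacbcddad  d
   18  ddaddccbabdca$abacbc  c
   19  ddccbabdca$abacbcdda  a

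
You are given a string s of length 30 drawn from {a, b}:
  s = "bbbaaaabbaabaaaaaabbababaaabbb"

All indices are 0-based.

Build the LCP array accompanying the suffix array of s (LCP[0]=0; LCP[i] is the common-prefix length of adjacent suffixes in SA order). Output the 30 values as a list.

rank | idx | suffix
   0 |  12 | aaaaaabbababaaabbb
   1 |  13 | aaaaabbababaaabbb
   2 |   3 | aaaabbaabaaaaaabbababaaabbb
   3 |  14 | aaaabbababaaabbb
   4 |   4 | aaabbaabaaaaaabbababaaabbb
   5 |  15 | aaabbababaaabbb
   6 |  24 | aaabbb
   7 |   9 | aabaaaaaabbababaaabbb
   8 |   5 | aabbaabaaaaaabbababaaabbb
   9 |  16 | aabbababaaabbb
  10 |  25 | aabbb
  11 |  10 | abaaaaaabbababaaabbb
  12 |  22 | abaaabbb
  13 |  20 | ababaaabbb
  14 |   6 | abbaabaaaaaabbababaaabbb
  15 |  17 | abbababaaabbb
  16 |  26 | abbb
  17 |  29 | b
  18 |  11 | baaaaaabbababaaabbb
  19 |   2 | baaaabbaabaaaaaabbababaaabbb
  20 |  23 | baaabbb
  21 |   8 | baabaaaaaabbababaaabbb
  22 |  21 | babaaabbb
  23 |  19 | bababaaabbb
  24 |  28 | bb
  25 |   1 | bbaaaabbaabaaaaaabbababaaabbb
  26 |   7 | bbaabaaaaaabbababaaabbb
  27 |  18 | bbababaaabbb
  28 |  27 | bbb
  29 |   0 | bbbaaaabbaabaaaaaabbababaaabbb

SA = [12, 13, 3, 14, 4, 15, 24, 9, 5, 16, 25, 10, 22, 20, 6, 17, 26, 29, 11, 2, 23, 8, 21, 19, 28, 1, 7, 18, 27, 0]
[i] adj suffixes → lcp
  [1] 12/13 → 5 ('aaaaa')
  [2] 13/3 → 4 ('aaaa')
  [3] 3/14 → 7 ('aaaabba')
  [4] 14/4 → 3 ('aaa')
  [5] 4/15 → 6 ('aaabba')
  [6] 15/24 → 5 ('aaabb')
  [7] 24/9 → 2 ('aa')
  [8] 9/5 → 3 ('aab')
  [9] 5/16 → 5 ('aabba')
  [10] 16/25 → 4 ('aabb')
  [11] 25/10 → 1 ('a')
  [12] 10/22 → 5 ('abaaa')
  [13] 22/20 → 3 ('aba')
  [14] 20/6 → 2 ('ab')
  [15] 6/17 → 4 ('abba')
  [16] 17/26 → 3 ('abb')
  [17] 26/29 → 0 ('')
  [18] 29/11 → 1 ('b')
  [19] 11/2 → 5 ('baaaa')
  [20] 2/23 → 4 ('baaa')
  [21] 23/8 → 3 ('baa')
  [22] 8/21 → 2 ('ba')
  [23] 21/19 → 4 ('baba')
  [24] 19/28 → 1 ('b')
  [25] 28/1 → 2 ('bb')
  [26] 1/7 → 4 ('bbaa')
  [27] 7/18 → 3 ('bba')
  [28] 18/27 → 2 ('bb')
  [29] 27/0 → 3 ('bbb')

[0, 5, 4, 7, 3, 6, 5, 2, 3, 5, 4, 1, 5, 3, 2, 4, 3, 0, 1, 5, 4, 3, 2, 4, 1, 2, 4, 3, 2, 3]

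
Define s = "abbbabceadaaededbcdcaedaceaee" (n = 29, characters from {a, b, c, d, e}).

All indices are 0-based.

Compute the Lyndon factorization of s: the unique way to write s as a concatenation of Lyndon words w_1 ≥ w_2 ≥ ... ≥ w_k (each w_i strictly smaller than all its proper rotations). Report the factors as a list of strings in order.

["abbbabcead", "aaededbcdcaedaceaee"]

emit factor 1: 'abbbabcead' (i=0, period=10)
emit factor 2: 'aaededbcdcaedaceaee' (i=10, period=19)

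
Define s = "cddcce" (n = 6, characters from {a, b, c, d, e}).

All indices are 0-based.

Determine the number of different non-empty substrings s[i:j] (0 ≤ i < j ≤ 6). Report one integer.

rank | idx | suffix
   0 |   3 | cce
   1 |   0 | cddcce
   2 |   4 | ce
   3 |   2 | dcce
   4 |   1 | ddcce
   5 |   5 | e

SA = [3, 0, 4, 2, 1, 5]
[i] adj suffixes → lcp
  [1] 3/0 → 1 ('c')
  [2] 0/4 → 1 ('c')
  [3] 4/2 → 0 ('')
  [4] 2/1 → 1 ('d')
  [5] 1/5 → 0 ('')

n(n+1)/2 = 6·7/2 = 21
Σ LCP = 0 + 1 + 1 + 0 + 1 + 0 = 3
distinct = 21 − 3 = 18

18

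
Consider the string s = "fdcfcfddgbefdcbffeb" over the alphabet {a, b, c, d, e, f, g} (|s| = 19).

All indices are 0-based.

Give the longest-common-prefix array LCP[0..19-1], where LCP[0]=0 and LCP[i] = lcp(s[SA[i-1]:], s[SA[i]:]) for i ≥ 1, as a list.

rank→(start, suffix):
  0 → (18, 'b')
  1 → (9, 'befdcbffeb')
  2 → (14, 'bffeb')
  3 → (13, 'cbffeb')
  4 → (2, 'cfcfddgbefdcbffeb')
  5 → (4, 'cfddgbefdcbffeb')
  6 → (12, 'dcbffeb')
  7 → (1, 'dcfcfddgbefdcbffeb')
  8 → (6, 'ddgbefdcbffeb')
  9 → (7, 'dgbefdcbffeb')
  10 → (17, 'eb')
  11 → (10, 'efdcbffeb')
  12 → (3, 'fcfddgbefdcbffeb')
  13 → (11, 'fdcbffeb')
  14 → (0, 'fdcfcfddgbefdcbffeb')
  15 → (5, 'fddgbefdcbffeb')
  16 → (16, 'feb')
  17 → (15, 'ffeb')
  18 → (8, 'gbefdcbffeb')

SA = [18, 9, 14, 13, 2, 4, 12, 1, 6, 7, 17, 10, 3, 11, 0, 5, 16, 15, 8]
i: (SA[i-1],SA[i]) lcp shared
  1: (18,9) 1 'b'
  2: (9,14) 1 'b'
  3: (14,13) 0 ''
  4: (13,2) 1 'c'
  5: (2,4) 2 'cf'
  6: (4,12) 0 ''
  7: (12,1) 2 'dc'
  8: (1,6) 1 'd'
  9: (6,7) 1 'd'
  10: (7,17) 0 ''
  11: (17,10) 1 'e'
  12: (10,3) 0 ''
  13: (3,11) 1 'f'
  14: (11,0) 3 'fdc'
  15: (0,5) 2 'fd'
  16: (5,16) 1 'f'
  17: (16,15) 1 'f'
  18: (15,8) 0 ''

[0, 1, 1, 0, 1, 2, 0, 2, 1, 1, 0, 1, 0, 1, 3, 2, 1, 1, 0]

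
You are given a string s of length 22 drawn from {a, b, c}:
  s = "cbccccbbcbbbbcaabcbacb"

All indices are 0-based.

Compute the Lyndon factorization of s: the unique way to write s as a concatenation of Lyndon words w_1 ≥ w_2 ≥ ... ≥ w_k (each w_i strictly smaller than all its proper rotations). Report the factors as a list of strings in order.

emit factor 1: 'c' (i=0, period=1)
emit factor 2: 'bcccc' (i=1, period=5)
emit factor 3: 'bbc' (i=6, period=3)
emit factor 4: 'bbbbc' (i=9, period=5)
emit factor 5: 'aabcbacb' (i=14, period=8)

["c", "bcccc", "bbc", "bbbbc", "aabcbacb"]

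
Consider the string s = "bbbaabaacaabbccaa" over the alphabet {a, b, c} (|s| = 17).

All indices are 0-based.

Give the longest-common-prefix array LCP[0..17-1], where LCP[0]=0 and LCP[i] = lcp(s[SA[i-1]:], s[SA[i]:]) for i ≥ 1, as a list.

rank→(start, suffix):
  0 → (16, 'a')
  1 → (15, 'aa')
  2 → (3, 'aabaacaabbccaa')
  3 → (9, 'aabbccaa')
  4 → (6, 'aacaabbccaa')
  5 → (4, 'abaacaabbccaa')
  6 → (10, 'abbccaa')
  7 → (7, 'acaabbccaa')
  8 → (2, 'baabaacaabbccaa')
  9 → (5, 'baacaabbccaa')
  10 → (1, 'bbaabaacaabbccaa')
  11 → (0, 'bbbaabaacaabbccaa')
  12 → (11, 'bbccaa')
  13 → (12, 'bccaa')
  14 → (14, 'caa')
  15 → (8, 'caabbccaa')
  16 → (13, 'ccaa')

SA = [16, 15, 3, 9, 6, 4, 10, 7, 2, 5, 1, 0, 11, 12, 14, 8, 13]
[i] adj suffixes → lcp
  [1] 16/15 → 1 ('a')
  [2] 15/3 → 2 ('aa')
  [3] 3/9 → 3 ('aab')
  [4] 9/6 → 2 ('aa')
  [5] 6/4 → 1 ('a')
  [6] 4/10 → 2 ('ab')
  [7] 10/7 → 1 ('a')
  [8] 7/2 → 0 ('')
  [9] 2/5 → 3 ('baa')
  [10] 5/1 → 1 ('b')
  [11] 1/0 → 2 ('bb')
  [12] 0/11 → 2 ('bb')
  [13] 11/12 → 1 ('b')
  [14] 12/14 → 0 ('')
  [15] 14/8 → 3 ('caa')
  [16] 8/13 → 1 ('c')

[0, 1, 2, 3, 2, 1, 2, 1, 0, 3, 1, 2, 2, 1, 0, 3, 1]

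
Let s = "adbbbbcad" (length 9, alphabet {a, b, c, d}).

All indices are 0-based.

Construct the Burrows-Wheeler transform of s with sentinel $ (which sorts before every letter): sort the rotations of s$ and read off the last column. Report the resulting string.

dc$dbbbbaa

rank  rotation    last
    0  $adbbbbcad  d
    1  ad$adbbbbc  c
    2  adbbbbcad$  $
    3  bbbbcad$ad  d
    4  bbbcad$adb  b
    5  bbcad$adbb  b
    6  bcad$adbbb  b
    7  cad$adbbbb  b
    8  d$adbbbbca  a
    9  dbbbbcad$a  a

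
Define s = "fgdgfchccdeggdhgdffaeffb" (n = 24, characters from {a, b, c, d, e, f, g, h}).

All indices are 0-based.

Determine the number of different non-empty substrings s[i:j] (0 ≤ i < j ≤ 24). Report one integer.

rank→(start, suffix):
  0 → (19, 'aeffb')
  1 → (23, 'b')
  2 → (7, 'ccdeggdhgdffaeffb')
  3 → (8, 'cdeggdhgdffaeffb')
  4 → (5, 'chccdeggdhgdffaeffb')
  5 → (9, 'deggdhgdffaeffb')
  6 → (16, 'dffaeffb')
  7 → (2, 'dgfchccdeggdhgdffaeffb')
  8 → (13, 'dhgdffaeffb')
  9 → (20, 'effb')
  10 → (10, 'eggdhgdffaeffb')
  11 → (18, 'faeffb')
  12 → (22, 'fb')
  13 → (4, 'fchccdeggdhgdffaeffb')
  14 → (17, 'ffaeffb')
  15 → (21, 'ffb')
  16 → (0, 'fgdgfchccdeggdhgdffaeffb')
  17 → (15, 'gdffaeffb')
  18 → (1, 'gdgfchccdeggdhgdffaeffb')
  19 → (12, 'gdhgdffaeffb')
  20 → (3, 'gfchccdeggdhgdffaeffb')
  21 → (11, 'ggdhgdffaeffb')
  22 → (6, 'hccdeggdhgdffaeffb')
  23 → (14, 'hgdffaeffb')

SA = [19, 23, 7, 8, 5, 9, 16, 2, 13, 20, 10, 18, 22, 4, 17, 21, 0, 15, 1, 12, 3, 11, 6, 14]
i: (SA[i-1],SA[i]) lcp shared
  1: (19,23) 0 ''
  2: (23,7) 0 ''
  3: (7,8) 1 'c'
  4: (8,5) 1 'c'
  5: (5,9) 0 ''
  6: (9,16) 1 'd'
  7: (16,2) 1 'd'
  8: (2,13) 1 'd'
  9: (13,20) 0 ''
  10: (20,10) 1 'e'
  11: (10,18) 0 ''
  12: (18,22) 1 'f'
  13: (22,4) 1 'f'
  14: (4,17) 1 'f'
  15: (17,21) 2 'ff'
  16: (21,0) 1 'f'
  17: (0,15) 0 ''
  18: (15,1) 2 'gd'
  19: (1,12) 2 'gd'
  20: (12,3) 1 'g'
  21: (3,11) 1 'g'
  22: (11,6) 0 ''
  23: (6,14) 1 'h'

n(n+1)/2 = 24·25/2 = 300
Σ LCP = 0 + 0 + 0 + 1 + 1 + 0 + 1 + 1 + 1 + 0 + 1 + 0 + 1 + 1 + 1 + 2 + 1 + 0 + 2 + 2 + 1 + 1 + 0 + 1 = 19
distinct = 300 − 19 = 281

281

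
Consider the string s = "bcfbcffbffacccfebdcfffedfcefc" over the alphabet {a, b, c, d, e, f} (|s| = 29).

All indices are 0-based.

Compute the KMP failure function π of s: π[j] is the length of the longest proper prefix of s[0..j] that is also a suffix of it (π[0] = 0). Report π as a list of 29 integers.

π[0] = 0
j=1 s[j]='c': π[1]=0 (border '')
j=2 s[j]='f': π[2]=0 (border '')
j=3 s[j]='b': π[3]=1 (border 'b')
j=4 s[j]='c': π[4]=2 (border 'bc')
j=5 s[j]='f': π[5]=3 (border 'bcf')
j=6 s[j]='f': k: 3→0; π[6]=0 (border '')
j=7 s[j]='b': π[7]=1 (border 'b')
j=8 s[j]='f': k: 1→0; π[8]=0 (border '')
j=9 s[j]='f': π[9]=0 (border '')
j=10 s[j]='a': π[10]=0 (border '')
j=11 s[j]='c': π[11]=0 (border '')
j=12 s[j]='c': π[12]=0 (border '')
j=13 s[j]='c': π[13]=0 (border '')
j=14 s[j]='f': π[14]=0 (border '')
j=15 s[j]='e': π[15]=0 (border '')
j=16 s[j]='b': π[16]=1 (border 'b')
j=17 s[j]='d': k: 1→0; π[17]=0 (border '')
j=18 s[j]='c': π[18]=0 (border '')
j=19 s[j]='f': π[19]=0 (border '')
j=20 s[j]='f': π[20]=0 (border '')
j=21 s[j]='f': π[21]=0 (border '')
j=22 s[j]='e': π[22]=0 (border '')
j=23 s[j]='d': π[23]=0 (border '')
j=24 s[j]='f': π[24]=0 (border '')
j=25 s[j]='c': π[25]=0 (border '')
j=26 s[j]='e': π[26]=0 (border '')
j=27 s[j]='f': π[27]=0 (border '')
j=28 s[j]='c': π[28]=0 (border '')

[0, 0, 0, 1, 2, 3, 0, 1, 0, 0, 0, 0, 0, 0, 0, 0, 1, 0, 0, 0, 0, 0, 0, 0, 0, 0, 0, 0, 0]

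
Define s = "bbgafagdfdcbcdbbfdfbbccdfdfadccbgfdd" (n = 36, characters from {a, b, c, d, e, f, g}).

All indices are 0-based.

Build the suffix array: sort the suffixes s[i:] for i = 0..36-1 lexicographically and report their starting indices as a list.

rank→(start, suffix):
  0 → (27, 'adccbgfdd')
  1 → (3, 'afagdfdcbcdbbfdfbbccdfdfadccbgfdd')
  2 → (5, 'agdfdcbcdbbfdfbbccdfdfadccbgfdd')
  3 → (19, 'bbccdfdfadccbgfdd')
  4 → (14, 'bbfdfbbccdfdfadccbgfdd')
  5 → (0, 'bbgafagdfdcbcdbbfdfbbccdfdfadccbgfdd')
  6 → (20, 'bccdfdfadccbgfdd')
  7 → (11, 'bcdbbfdfbbccdfdfadccbgfdd')
  8 → (15, 'bfdfbbccdfdfadccbgfdd')
  9 → (1, 'bgafagdfdcbcdbbfdfbbccdfdfadccbgfdd')
  10 → (31, 'bgfdd')
  11 → (10, 'cbcdbbfdfbbccdfdfadccbgfdd')
  12 → (30, 'cbgfdd')
  13 → (29, 'ccbgfdd')
  14 → (21, 'ccdfdfadccbgfdd')
  15 → (12, 'cdbbfdfbbccdfdfadccbgfdd')
  16 → (22, 'cdfdfadccbgfdd')
  17 → (35, 'd')
  18 → (13, 'dbbfdfbbccdfdfadccbgfdd')
  19 → (9, 'dcbcdbbfdfbbccdfdfadccbgfdd')
  20 → (28, 'dccbgfdd')
  21 → (34, 'dd')
  22 → (25, 'dfadccbgfdd')
  23 → (17, 'dfbbccdfdfadccbgfdd')
  24 → (7, 'dfdcbcdbbfdfbbccdfdfadccbgfdd')
  25 → (23, 'dfdfadccbgfdd')
  26 → (26, 'fadccbgfdd')
  27 → (4, 'fagdfdcbcdbbfdfbbccdfdfadccbgfdd')
  28 → (18, 'fbbccdfdfadccbgfdd')
  29 → (8, 'fdcbcdbbfdfbbccdfdfadccbgfdd')
  30 → (33, 'fdd')
  31 → (24, 'fdfadccbgfdd')
  32 → (16, 'fdfbbccdfdfadccbgfdd')
  33 → (2, 'gafagdfdcbcdbbfdfbbccdfdfadccbgfdd')
  34 → (6, 'gdfdcbcdbbfdfbbccdfdfadccbgfdd')
  35 → (32, 'gfdd')

[27, 3, 5, 19, 14, 0, 20, 11, 15, 1, 31, 10, 30, 29, 21, 12, 22, 35, 13, 9, 28, 34, 25, 17, 7, 23, 26, 4, 18, 8, 33, 24, 16, 2, 6, 32]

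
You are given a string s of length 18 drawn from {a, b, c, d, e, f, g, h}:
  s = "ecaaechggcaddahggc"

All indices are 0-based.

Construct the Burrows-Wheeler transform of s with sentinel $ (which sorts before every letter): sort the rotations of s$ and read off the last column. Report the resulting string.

rank  rotation             last
    0  $ecaaechggcaddahggc  c
    1  aaechggcaddahggc$ec  c
    2  addahggc$ecaaechggc  c
    3  aechggcaddahggc$eca  a
    4  ahggc$ecaaechggcadd  d
    5  c$ecaaechggcaddahgg  g
    6  caaechggcaddahggc$e  e
    7  caddahggc$ecaaechgg  g
    8  chggcaddahggc$ecaae  e
    9  dahggc$ecaaechggcad  d
   10  ddahggc$ecaaechggca  a
   11  ecaaechggcaddahggc$  $
   12  echggcaddahggc$ecaa  a
   13  gc$ecaaechggcaddahg  g
   14  gcaddahggc$ecaaechg  g
   15  ggc$ecaaechggcaddah  h
   16  ggcaddahggc$ecaaech  h
   17  hggc$ecaaechggcadda  a
   18  hggcaddahggc$ecaaec  c

cccadgegeda$agghhac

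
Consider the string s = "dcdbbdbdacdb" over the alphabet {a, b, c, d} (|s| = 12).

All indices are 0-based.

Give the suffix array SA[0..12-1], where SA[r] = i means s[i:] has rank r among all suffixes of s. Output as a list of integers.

[8, 11, 3, 6, 4, 9, 1, 7, 10, 2, 5, 0]

rank→(start, suffix):
  0 → (8, 'acdb')
  1 → (11, 'b')
  2 → (3, 'bbdbdacdb')
  3 → (6, 'bdacdb')
  4 → (4, 'bdbdacdb')
  5 → (9, 'cdb')
  6 → (1, 'cdbbdbdacdb')
  7 → (7, 'dacdb')
  8 → (10, 'db')
  9 → (2, 'dbbdbdacdb')
  10 → (5, 'dbdacdb')
  11 → (0, 'dcdbbdbdacdb')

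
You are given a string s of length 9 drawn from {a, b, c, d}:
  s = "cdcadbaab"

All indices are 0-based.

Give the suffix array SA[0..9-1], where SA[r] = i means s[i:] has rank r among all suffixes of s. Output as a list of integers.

rank | idx | suffix
   0 |   6 | aab
   1 |   7 | ab
   2 |   3 | adbaab
   3 |   8 | b
   4 |   5 | baab
   5 |   2 | cadbaab
   6 |   0 | cdcadbaab
   7 |   4 | dbaab
   8 |   1 | dcadbaab

[6, 7, 3, 8, 5, 2, 0, 4, 1]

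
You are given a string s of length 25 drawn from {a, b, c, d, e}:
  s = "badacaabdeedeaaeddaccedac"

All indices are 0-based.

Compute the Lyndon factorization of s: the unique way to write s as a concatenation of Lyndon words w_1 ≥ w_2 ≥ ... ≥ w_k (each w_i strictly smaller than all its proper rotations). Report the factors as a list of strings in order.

["b", "ad", "ac", "aabdeedeaaeddaccedac"]

emit factor 1: 'b' (i=0, period=1)
emit factor 2: 'ad' (i=1, period=2)
emit factor 3: 'ac' (i=3, period=2)
emit factor 4: 'aabdeedeaaeddaccedac' (i=5, period=20)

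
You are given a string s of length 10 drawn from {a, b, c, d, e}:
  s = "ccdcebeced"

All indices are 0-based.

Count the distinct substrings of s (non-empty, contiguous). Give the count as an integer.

48

rank→(start, suffix):
  0 → (5, 'beced')
  1 → (0, 'ccdcebeced')
  2 → (1, 'cdcebeced')
  3 → (3, 'cebeced')
  4 → (7, 'ced')
  5 → (9, 'd')
  6 → (2, 'dcebeced')
  7 → (4, 'ebeced')
  8 → (6, 'eced')
  9 → (8, 'ed')

SA = [5, 0, 1, 3, 7, 9, 2, 4, 6, 8]
[i] adj suffixes → lcp
  [1] 5/0 → 0 ('')
  [2] 0/1 → 1 ('c')
  [3] 1/3 → 1 ('c')
  [4] 3/7 → 2 ('ce')
  [5] 7/9 → 0 ('')
  [6] 9/2 → 1 ('d')
  [7] 2/4 → 0 ('')
  [8] 4/6 → 1 ('e')
  [9] 6/8 → 1 ('e')

n(n+1)/2 = 10·11/2 = 55
Σ LCP = 0 + 0 + 1 + 1 + 2 + 0 + 1 + 0 + 1 + 1 = 7
distinct = 55 − 7 = 48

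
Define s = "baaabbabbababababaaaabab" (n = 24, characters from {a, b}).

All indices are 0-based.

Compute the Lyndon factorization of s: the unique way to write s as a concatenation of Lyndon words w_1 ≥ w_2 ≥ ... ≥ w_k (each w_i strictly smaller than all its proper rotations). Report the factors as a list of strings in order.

["b", "aaabbabbabababab", "aaaabab"]

emit factor 1: 'b' (i=0, period=1)
emit factor 2: 'aaabbabbabababab' (i=1, period=16)
emit factor 3: 'aaaabab' (i=17, period=7)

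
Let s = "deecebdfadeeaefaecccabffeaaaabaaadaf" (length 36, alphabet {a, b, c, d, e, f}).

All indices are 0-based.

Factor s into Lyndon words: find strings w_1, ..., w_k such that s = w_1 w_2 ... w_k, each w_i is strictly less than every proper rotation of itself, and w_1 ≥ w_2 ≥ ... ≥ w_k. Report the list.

["dee", "ce", "bdf", "adeeaefaeccc", "abffe", "aaaabaaadaf"]

emit factor 1: 'dee' (i=0, period=3)
emit factor 2: 'ce' (i=3, period=2)
emit factor 3: 'bdf' (i=5, period=3)
emit factor 4: 'adeeaefaeccc' (i=8, period=12)
emit factor 5: 'abffe' (i=20, period=5)
emit factor 6: 'aaaabaaadaf' (i=25, period=11)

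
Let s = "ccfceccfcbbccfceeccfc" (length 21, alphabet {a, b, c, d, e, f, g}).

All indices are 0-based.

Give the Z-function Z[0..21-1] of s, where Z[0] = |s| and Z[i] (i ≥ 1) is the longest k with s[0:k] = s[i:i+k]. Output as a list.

Z[0]=21
i=1: i≥r, start 0; Z[1]=1 grow→box=[1,2)
i=2: i≥r, start 0; Z[2]=0
i=3: i≥r, start 0; Z[3]=1 grow→box=[3,4)
i=4: i≥r, start 0; Z[4]=0
i=5: i≥r, start 0; Z[5]=4 grow→box=[5,9)
i=6: min(r-i=3, Z[1]=1)=1; Z[6]=1
i=7: min(r-i=2, Z[2]=0)=0; Z[7]=0
i=8: min(r-i=1, Z[3]=1)=1; Z[8]=1
i=9: i≥r, start 0; Z[9]=0
i=10: i≥r, start 0; Z[10]=0
i=11: i≥r, start 0; Z[11]=5 grow→box=[11,16)
i=12: min(r-i=4, Z[1]=1)=1; Z[12]=1
i=13: min(r-i=3, Z[2]=0)=0; Z[13]=0
i=14: min(r-i=2, Z[3]=1)=1; Z[14]=1
i=15: min(r-i=1, Z[4]=0)=0; Z[15]=0
i=16: i≥r, start 0; Z[16]=0
i=17: i≥r, start 0; Z[17]=4 grow→box=[17,21)
i=18: min(r-i=3, Z[1]=1)=1; Z[18]=1
i=19: min(r-i=2, Z[2]=0)=0; Z[19]=0
i=20: min(r-i=1, Z[3]=1)=1; Z[20]=1

[21, 1, 0, 1, 0, 4, 1, 0, 1, 0, 0, 5, 1, 0, 1, 0, 0, 4, 1, 0, 1]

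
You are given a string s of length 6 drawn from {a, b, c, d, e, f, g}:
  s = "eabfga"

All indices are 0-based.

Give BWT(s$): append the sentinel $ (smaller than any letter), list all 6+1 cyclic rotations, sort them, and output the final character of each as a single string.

rank  rotation last
    0  $eabfga  a
    1  a$eabfg  g
    2  abfga$e  e
    3  bfga$ea  a
    4  eabfga$  $
    5  fga$eab  b
    6  ga$eabf  f

agea$bf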